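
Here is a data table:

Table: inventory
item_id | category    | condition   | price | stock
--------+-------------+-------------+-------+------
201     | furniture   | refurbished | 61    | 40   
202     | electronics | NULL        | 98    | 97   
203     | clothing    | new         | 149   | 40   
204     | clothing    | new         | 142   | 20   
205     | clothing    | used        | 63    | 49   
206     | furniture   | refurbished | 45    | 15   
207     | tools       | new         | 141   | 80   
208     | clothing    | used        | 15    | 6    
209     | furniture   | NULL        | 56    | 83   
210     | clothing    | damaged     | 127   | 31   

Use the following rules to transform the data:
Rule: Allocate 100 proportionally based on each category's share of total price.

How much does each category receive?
clothing: 55.3, electronics: 10.93, furniture: 18.06, tools: 15.72

Step 1: Calculate total price = 897
Step 2: Calculate each category's proportion:
  clothing: 496/897 = 55.30% → 55.3
  electronics: 98/897 = 10.93% → 10.93
  furniture: 162/897 = 18.06% → 18.06
  tools: 141/897 = 15.72% → 15.72
Step 3: Verify: sum of allocations ≈ 100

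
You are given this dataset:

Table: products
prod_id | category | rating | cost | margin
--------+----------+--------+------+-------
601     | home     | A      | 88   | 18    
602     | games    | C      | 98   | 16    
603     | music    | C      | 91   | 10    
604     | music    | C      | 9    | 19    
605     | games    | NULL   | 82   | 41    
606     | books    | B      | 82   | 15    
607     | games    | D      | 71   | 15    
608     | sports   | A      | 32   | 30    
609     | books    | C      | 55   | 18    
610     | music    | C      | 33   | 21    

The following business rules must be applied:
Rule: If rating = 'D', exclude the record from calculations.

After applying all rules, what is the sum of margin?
188

Step 1: Identify records where rating = 'D'
Step 2: The excluded records sum to 15
Step 3: Original total margin = 203
Step 4: Remaining total = 203 - 15 = 188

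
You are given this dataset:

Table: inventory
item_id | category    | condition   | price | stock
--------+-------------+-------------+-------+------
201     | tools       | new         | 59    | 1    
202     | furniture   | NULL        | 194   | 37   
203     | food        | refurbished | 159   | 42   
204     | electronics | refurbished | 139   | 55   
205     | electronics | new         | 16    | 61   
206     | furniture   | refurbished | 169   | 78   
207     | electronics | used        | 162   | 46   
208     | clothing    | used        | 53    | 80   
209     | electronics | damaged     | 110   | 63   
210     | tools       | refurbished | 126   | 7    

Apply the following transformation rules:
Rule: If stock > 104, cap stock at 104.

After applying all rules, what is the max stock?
80

Step 1: Original maximum stock = 80
Step 2: Check cap of 104 against maximum
Step 3: No records exceed the cap (max 80 <= cap 104), so no capping applies
Step 4: Maximum after transformation = 80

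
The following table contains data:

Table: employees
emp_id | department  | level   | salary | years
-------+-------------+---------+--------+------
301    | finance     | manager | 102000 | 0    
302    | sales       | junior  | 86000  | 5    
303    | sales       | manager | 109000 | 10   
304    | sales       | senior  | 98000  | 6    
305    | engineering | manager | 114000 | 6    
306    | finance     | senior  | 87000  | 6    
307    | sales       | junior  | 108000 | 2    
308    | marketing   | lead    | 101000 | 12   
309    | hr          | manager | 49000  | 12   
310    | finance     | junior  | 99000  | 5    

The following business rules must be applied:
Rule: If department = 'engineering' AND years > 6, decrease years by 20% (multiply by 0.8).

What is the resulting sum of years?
64

Step 1: Find records where department = 'engineering' AND years > 6
Step 2: 0 records match, summing to 0
Step 3: After multiplier: 0 × 0.8 = 0.0
Step 4: Unaffected records sum: 64
Step 5: Final sum = 0.0 + 64 = 64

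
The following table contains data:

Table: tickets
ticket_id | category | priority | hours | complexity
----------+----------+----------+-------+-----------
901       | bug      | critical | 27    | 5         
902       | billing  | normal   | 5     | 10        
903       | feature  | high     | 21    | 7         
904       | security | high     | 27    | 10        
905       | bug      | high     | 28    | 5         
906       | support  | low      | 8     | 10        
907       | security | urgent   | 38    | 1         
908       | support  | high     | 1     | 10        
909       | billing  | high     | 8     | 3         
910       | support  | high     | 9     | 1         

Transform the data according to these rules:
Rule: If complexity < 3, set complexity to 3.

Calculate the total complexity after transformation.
66

Step 1: 2 records have complexity < 3
Step 2: These records originally summed to 2
Step 3: After setting to minimum: 2 × 3 = 6
Step 4: Unaffected records sum: 60
Step 5: Final sum = 6 + 60 = 66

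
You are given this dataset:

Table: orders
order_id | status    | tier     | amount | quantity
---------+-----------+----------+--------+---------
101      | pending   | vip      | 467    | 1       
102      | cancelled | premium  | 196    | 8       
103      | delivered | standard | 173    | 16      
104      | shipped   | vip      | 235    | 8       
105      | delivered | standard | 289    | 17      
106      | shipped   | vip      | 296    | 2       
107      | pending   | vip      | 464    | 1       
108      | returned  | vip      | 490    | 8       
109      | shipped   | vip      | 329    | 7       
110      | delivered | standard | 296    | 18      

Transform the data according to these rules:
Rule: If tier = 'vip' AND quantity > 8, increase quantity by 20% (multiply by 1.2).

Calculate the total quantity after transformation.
86

Step 1: Find records where tier = 'vip' AND quantity > 8
Step 2: 0 records match, summing to 0
Step 3: After multiplier: 0 × 1.2 = 0.0
Step 4: Unaffected records sum: 86
Step 5: Final sum = 0.0 + 86 = 86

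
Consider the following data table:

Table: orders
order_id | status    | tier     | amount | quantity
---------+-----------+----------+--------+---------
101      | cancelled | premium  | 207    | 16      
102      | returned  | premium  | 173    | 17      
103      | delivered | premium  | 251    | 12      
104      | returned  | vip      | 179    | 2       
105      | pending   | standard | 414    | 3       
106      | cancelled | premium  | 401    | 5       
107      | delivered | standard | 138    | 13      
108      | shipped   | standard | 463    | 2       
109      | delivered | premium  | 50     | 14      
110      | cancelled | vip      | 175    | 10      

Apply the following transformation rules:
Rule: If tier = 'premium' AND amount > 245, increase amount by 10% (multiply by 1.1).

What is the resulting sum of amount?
2516.2

Step 1: Find records where tier = 'premium' AND amount > 245
Step 2: 2 records match, summing to 652
Step 3: After multiplier: 652 × 1.1 = 717.2
Step 4: Unaffected records sum: 1799
Step 5: Final sum = 717.2 + 1799 = 2516.2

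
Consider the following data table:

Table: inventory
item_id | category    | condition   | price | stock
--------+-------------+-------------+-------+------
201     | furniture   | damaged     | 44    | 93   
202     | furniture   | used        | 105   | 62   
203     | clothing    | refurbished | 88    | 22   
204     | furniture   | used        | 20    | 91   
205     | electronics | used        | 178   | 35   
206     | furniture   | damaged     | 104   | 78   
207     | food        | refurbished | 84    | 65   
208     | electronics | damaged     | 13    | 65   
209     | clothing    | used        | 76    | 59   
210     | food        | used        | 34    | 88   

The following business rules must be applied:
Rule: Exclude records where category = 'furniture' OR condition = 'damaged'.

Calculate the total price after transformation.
460

Step 1: Find records where category = 'furniture' OR condition = 'damaged'
Step 2: 5 records match, summing to 286
Step 3: Original sum: 746
Step 4: Remaining sum = 746 - 286 = 460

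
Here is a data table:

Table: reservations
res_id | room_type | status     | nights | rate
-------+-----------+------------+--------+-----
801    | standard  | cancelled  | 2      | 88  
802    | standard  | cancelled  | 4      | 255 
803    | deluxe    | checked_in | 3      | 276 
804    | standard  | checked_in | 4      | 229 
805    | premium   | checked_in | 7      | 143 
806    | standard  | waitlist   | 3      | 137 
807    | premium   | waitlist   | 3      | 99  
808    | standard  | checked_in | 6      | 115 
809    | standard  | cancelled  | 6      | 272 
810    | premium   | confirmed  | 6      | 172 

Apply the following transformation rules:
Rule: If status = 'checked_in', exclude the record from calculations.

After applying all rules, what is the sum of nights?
24

Step 1: Identify records where status = 'checked_in'
Step 2: The excluded records sum to 20
Step 3: Original total nights = 44
Step 4: Remaining total = 44 - 20 = 24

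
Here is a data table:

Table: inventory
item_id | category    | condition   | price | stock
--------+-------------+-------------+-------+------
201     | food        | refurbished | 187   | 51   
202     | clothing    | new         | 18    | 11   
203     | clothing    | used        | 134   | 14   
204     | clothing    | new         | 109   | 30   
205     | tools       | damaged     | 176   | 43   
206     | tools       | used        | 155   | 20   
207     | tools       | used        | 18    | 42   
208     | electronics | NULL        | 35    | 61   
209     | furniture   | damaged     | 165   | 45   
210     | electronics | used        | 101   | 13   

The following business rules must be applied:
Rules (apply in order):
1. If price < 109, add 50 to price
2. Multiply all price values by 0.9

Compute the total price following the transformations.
1168.2

Step 1: Apply Rule 1 - Add 50 to records with price < 109
  - 4 records affected: 172 + (4 × 50) = 372
  - Unaffected records: 926
  - Sum after Rule 1: 1298
Step 2: Apply Rule 2 - Multiply all by 0.9
  - 1298 × 0.9 = 1168.2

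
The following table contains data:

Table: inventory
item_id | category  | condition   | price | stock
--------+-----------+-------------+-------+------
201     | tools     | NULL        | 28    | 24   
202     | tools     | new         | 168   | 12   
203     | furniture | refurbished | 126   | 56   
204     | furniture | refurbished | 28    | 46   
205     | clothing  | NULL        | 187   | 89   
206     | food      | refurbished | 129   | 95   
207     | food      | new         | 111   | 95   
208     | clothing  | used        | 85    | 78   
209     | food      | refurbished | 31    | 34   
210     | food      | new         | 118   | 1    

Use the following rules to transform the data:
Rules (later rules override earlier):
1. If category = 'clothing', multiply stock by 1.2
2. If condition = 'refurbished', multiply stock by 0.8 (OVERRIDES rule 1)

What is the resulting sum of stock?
517.2

Step 1: Rule 2 takes priority for records with condition = 'refurbished'
  - 4 records: 231 × 0.8 = 184.8
Step 2: Rule 1 applies to remaining records with category = 'clothing'
  - 2 records: 167 × 1.2 = 200.4
Step 3: Other records unchanged: 132
Step 4: Final sum = 184.8 + 200.4 + 132 = 517.2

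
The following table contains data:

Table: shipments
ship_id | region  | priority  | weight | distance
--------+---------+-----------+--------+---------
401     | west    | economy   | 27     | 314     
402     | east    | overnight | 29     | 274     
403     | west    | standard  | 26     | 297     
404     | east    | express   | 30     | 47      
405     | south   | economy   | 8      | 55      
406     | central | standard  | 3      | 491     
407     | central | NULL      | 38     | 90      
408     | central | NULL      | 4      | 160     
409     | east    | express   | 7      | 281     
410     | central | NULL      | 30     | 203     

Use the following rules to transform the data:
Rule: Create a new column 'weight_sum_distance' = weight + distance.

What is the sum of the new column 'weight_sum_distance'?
2414

Step 1: For each record, compute weight + distance
Example calculations:
  27 + 314 = 341
  29 + 274 = 303
  26 + 297 = 323
  ...
Step 2: Sum all derived values
Step 3: Total = 2414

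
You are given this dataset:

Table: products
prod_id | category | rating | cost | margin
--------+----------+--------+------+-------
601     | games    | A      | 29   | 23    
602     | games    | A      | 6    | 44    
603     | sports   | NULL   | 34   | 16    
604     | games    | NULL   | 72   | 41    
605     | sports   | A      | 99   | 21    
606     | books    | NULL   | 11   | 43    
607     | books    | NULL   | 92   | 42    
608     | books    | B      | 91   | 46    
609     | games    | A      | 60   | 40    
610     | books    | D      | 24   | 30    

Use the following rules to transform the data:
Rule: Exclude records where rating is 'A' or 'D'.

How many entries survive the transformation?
5

Step 1: Count records to exclude
  - 4 (A) + 1 (D) = 5 records
Step 2: Total records: 10
Step 3: Remaining = 10 - 5 = 5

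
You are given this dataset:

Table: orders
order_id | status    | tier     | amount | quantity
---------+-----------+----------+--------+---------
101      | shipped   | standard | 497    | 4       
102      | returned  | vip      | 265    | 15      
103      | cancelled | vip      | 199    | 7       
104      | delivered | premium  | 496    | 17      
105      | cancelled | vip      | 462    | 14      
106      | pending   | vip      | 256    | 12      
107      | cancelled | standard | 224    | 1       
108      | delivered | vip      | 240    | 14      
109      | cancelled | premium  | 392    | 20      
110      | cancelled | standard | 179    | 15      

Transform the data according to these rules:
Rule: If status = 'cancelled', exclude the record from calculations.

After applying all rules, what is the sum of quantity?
62

Step 1: Identify records where status = 'cancelled'
Step 2: The excluded records sum to 57
Step 3: Original total quantity = 119
Step 4: Remaining total = 119 - 57 = 62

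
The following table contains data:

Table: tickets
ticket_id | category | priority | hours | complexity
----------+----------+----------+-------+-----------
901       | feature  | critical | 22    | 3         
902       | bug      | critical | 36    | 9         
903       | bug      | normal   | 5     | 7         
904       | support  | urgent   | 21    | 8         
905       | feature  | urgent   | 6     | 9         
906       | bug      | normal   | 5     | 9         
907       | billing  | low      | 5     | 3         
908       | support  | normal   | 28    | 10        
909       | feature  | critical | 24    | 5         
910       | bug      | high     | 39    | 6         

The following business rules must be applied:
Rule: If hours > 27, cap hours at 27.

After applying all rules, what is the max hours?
27

Step 1: Original maximum hours = 39
Step 2: Apply cap at 27
Step 3: 3 records had hours > 27 and were capped
Step 4: Maximum after transformation = 27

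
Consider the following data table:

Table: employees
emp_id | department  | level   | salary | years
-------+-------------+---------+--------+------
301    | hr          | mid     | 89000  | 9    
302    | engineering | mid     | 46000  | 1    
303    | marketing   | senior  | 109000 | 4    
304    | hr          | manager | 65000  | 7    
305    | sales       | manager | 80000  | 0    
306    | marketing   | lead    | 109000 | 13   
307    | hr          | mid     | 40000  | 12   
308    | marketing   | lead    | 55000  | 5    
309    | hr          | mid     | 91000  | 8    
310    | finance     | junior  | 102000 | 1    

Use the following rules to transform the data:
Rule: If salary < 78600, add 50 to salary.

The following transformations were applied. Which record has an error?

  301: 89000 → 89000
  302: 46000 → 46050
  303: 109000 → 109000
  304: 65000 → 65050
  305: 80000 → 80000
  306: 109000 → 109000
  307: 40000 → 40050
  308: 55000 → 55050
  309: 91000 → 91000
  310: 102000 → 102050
Record 310 has an error. The correct transformed value should be 102000, not 102050.

Step 1: Check each record against the rule
Step 2: Record 310 has salary = 102000
Step 3: Since 102000 >= 78600, the bonus should not have been applied
Step 4: Correct value = 102000, but claimed value = 102050
Conclusion: Record 310 has the error.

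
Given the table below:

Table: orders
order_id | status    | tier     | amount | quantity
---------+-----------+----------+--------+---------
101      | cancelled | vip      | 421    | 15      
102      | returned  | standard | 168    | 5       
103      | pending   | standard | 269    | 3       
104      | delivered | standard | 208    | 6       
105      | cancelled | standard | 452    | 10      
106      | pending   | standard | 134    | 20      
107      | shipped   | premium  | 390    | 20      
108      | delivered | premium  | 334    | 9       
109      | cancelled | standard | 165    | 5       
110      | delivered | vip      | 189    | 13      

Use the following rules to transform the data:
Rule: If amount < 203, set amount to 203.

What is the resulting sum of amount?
2886

Step 1: 4 records have amount < 203
Step 2: These records originally summed to 656
Step 3: After setting to minimum: 4 × 203 = 812
Step 4: Unaffected records sum: 2074
Step 5: Final sum = 812 + 2074 = 2886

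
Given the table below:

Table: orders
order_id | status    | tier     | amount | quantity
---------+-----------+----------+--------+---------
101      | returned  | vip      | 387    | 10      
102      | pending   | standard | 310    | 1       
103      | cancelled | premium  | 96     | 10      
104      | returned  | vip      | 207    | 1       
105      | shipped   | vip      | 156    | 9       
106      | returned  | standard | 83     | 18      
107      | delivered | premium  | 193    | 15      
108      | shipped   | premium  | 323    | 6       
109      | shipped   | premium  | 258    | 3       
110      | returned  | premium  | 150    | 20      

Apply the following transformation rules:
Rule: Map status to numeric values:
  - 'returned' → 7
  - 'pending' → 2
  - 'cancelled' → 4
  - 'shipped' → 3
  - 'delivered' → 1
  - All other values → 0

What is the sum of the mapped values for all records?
44

Step 1: Apply mapping to each record
Step 2: Count by status:
  'returned': 4 records × 7 = 28
  'pending': 1 records × 2 = 2
  'cancelled': 1 records × 4 = 4
  'shipped': 3 records × 3 = 9
  'delivered': 1 records × 1 = 1
Step 3: Sum all mapped values = 44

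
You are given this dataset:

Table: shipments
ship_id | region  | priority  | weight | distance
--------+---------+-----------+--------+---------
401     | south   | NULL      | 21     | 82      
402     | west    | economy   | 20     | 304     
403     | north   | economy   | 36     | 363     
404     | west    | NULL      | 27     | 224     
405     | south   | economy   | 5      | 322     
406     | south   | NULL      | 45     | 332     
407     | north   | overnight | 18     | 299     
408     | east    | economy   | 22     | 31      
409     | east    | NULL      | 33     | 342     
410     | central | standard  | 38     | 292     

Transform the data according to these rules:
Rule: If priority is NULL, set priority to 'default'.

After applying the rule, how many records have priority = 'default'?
4

Step 1: Count records where priority IS NULL
Step 2: Found 4 records with NULL priority
Step 3: These records will have priority set to 'default'
Step 4: Records already having priority = 'default': 0
Step 5: Answer: 4 + 0 = 4 records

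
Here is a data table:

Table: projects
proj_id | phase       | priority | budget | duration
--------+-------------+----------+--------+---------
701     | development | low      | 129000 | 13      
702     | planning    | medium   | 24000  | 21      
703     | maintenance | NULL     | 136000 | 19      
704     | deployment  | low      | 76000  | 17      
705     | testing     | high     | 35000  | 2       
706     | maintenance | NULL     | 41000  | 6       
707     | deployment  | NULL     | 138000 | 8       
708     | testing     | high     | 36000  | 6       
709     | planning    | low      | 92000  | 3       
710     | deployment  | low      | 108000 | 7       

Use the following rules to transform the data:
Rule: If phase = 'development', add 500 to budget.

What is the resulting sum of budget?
815500

Step 1: Count records where phase = 'development': 1
Step 2: Total bonus added: 1 × 500 = 500
Step 3: Original sum of budget: 815000
Step 4: Final sum = 815000 + 500 = 815500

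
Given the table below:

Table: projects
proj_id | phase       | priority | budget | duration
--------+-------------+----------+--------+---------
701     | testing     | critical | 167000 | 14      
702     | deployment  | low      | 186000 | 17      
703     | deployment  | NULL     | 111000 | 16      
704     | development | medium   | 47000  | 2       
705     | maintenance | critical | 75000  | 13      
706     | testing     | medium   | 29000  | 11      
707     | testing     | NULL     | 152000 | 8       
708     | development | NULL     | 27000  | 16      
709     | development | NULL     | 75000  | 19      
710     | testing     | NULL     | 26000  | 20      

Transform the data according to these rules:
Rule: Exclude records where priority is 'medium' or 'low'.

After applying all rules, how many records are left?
7

Step 1: Count records to exclude
  - 2 (medium) + 1 (low) = 3 records
Step 2: Total records: 10
Step 3: Remaining = 10 - 3 = 7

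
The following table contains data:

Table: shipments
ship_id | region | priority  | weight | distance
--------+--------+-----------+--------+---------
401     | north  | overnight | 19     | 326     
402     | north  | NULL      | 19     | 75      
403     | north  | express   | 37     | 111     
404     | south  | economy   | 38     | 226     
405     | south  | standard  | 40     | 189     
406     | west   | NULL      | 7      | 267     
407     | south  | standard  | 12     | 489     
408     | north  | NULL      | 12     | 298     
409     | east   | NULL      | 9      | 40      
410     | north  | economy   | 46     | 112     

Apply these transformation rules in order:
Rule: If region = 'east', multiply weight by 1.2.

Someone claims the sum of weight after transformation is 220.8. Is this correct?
No, the correct result is 240.8.

Step 1: Calculate the correct sum after transformation
Step 2: Apply multiplier 1.2 to records where region = 'east'
Step 3: Correct result = 240.8
Step 4: Claimed result = 220.8
Step 5: 240.8 ≠ 220.8
Conclusion: The claimed result is incorrect. The correct answer is 240.8.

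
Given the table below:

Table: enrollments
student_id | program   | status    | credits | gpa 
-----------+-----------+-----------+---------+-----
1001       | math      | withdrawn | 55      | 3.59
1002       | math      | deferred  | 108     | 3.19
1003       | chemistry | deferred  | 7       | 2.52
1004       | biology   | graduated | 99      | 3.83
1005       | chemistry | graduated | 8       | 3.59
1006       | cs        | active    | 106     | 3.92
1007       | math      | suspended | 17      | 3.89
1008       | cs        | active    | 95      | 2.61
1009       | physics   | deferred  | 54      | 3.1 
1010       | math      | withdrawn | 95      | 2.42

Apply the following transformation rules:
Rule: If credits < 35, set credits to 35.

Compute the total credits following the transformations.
717

Step 1: 3 records have credits < 35
Step 2: These records originally summed to 32
Step 3: After setting to minimum: 3 × 35 = 105
Step 4: Unaffected records sum: 612
Step 5: Final sum = 105 + 612 = 717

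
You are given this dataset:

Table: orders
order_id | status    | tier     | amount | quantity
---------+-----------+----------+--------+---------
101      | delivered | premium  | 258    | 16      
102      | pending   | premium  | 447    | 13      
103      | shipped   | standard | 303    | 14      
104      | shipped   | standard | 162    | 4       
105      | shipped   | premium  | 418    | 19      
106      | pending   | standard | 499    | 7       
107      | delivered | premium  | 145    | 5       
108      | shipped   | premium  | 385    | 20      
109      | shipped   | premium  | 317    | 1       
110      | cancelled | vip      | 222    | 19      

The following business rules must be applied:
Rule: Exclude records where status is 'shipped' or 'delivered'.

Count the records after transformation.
3

Step 1: Count records to exclude
  - 5 (shipped) + 2 (delivered) = 7 records
Step 2: Total records: 10
Step 3: Remaining = 10 - 7 = 3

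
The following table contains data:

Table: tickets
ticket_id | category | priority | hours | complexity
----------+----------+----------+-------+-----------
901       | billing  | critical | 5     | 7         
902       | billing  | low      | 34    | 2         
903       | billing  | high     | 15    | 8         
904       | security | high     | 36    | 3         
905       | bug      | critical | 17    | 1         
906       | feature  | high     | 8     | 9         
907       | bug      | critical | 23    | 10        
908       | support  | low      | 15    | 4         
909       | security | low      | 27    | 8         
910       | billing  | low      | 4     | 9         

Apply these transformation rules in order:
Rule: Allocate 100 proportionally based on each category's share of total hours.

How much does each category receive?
billing: 31.52, bug: 21.74, feature: 4.35, security: 34.24, support: 8.15

Step 1: Calculate total hours = 184
Step 2: Calculate each category's proportion:
  billing: 58/184 = 31.52% → 31.52
  bug: 40/184 = 21.74% → 21.74
  feature: 8/184 = 4.35% → 4.35
  security: 63/184 = 34.24% → 34.24
  support: 15/184 = 8.15% → 8.15
Step 3: Verify: sum of allocations ≈ 100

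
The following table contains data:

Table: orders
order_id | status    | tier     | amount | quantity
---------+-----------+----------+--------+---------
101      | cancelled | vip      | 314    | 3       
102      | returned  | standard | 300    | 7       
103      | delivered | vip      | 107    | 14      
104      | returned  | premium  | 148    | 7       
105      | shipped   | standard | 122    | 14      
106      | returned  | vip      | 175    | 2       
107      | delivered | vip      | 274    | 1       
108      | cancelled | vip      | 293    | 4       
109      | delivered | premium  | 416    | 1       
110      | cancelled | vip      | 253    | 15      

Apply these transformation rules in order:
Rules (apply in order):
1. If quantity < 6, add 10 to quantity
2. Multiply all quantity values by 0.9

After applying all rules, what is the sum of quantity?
106.2

Step 1: Apply Rule 1 - Add 10 to records with quantity < 6
  - 5 records affected: 11 + (5 × 10) = 61
  - Unaffected records: 57
  - Sum after Rule 1: 118
Step 2: Apply Rule 2 - Multiply all by 0.9
  - 118 × 0.9 = 106.2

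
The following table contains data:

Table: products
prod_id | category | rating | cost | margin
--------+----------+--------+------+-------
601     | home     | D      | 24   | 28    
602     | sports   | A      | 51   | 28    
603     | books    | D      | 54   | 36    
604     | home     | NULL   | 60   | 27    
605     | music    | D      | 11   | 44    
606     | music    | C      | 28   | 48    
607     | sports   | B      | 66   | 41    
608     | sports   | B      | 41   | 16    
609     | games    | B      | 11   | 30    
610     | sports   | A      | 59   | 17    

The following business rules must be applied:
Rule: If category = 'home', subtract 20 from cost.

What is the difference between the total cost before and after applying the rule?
40

Step 1: Original sum of cost = 405
Step 2: 2 records have category = 'home'
Step 3: Each affected record changes by -20
Step 4: Total change = 2 × -20 = -40
Step 5: New sum = 405 + -40 = 365
Step 6: Difference = |365 - 405| = 40
        (Sum decreased by 40)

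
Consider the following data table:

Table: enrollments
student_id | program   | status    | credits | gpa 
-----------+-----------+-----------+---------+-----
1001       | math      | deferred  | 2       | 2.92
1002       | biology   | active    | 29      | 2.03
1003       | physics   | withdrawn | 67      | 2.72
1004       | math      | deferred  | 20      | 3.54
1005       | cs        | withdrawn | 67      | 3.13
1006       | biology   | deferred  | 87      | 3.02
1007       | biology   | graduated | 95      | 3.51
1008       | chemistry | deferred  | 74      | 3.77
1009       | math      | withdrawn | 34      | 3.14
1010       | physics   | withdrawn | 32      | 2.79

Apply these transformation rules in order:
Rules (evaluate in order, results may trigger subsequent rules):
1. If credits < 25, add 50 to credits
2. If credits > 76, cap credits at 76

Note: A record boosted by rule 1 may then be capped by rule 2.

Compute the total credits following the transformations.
577

Step 1: Apply rule 1 to records with credits < 25
  - 2 records get bonus of 50
  - Of these, 0 records then exceed 76 and get capped
Step 2: Apply rule 2 to records with credits > 76
  - 2 records (original) are capped
Step 3: Calculate final sum = 577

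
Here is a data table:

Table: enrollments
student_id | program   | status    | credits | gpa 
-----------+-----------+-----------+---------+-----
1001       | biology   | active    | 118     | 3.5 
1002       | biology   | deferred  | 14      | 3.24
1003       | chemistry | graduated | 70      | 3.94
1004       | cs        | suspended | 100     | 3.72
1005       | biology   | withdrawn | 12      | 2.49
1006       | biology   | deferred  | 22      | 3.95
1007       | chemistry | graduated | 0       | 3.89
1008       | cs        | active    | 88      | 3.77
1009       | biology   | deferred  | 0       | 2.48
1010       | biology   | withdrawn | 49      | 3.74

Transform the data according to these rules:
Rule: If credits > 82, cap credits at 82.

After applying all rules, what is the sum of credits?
413

Step 1: 3 records have credits > 82
Step 2: These records originally summed to 306
Step 3: After capping: 3 × 82 = 246
Step 4: Unaffected records sum: 167
Step 5: Final sum = 246 + 167 = 413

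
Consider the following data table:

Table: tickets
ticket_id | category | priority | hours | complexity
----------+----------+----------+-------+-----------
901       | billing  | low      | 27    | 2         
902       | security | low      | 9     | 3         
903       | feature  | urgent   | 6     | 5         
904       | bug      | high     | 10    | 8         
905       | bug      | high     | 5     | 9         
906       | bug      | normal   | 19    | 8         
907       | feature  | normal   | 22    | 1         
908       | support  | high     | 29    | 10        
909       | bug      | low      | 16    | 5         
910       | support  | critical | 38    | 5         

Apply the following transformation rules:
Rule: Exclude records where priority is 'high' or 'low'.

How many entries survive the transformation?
4

Step 1: Count records to exclude
  - 3 (high) + 3 (low) = 6 records
Step 2: Total records: 10
Step 3: Remaining = 10 - 6 = 4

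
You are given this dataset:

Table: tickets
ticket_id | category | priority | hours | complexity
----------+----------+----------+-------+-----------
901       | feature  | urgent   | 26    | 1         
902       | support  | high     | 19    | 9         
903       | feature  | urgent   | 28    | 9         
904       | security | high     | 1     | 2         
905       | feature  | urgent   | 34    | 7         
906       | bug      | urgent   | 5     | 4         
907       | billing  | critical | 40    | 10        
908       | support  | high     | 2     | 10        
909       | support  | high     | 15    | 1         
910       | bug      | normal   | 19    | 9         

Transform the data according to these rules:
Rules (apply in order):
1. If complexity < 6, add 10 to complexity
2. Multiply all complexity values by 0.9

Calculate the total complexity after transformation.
91.8

Step 1: Apply Rule 1 - Add 10 to records with complexity < 6
  - 4 records affected: 8 + (4 × 10) = 48
  - Unaffected records: 54
  - Sum after Rule 1: 102
Step 2: Apply Rule 2 - Multiply all by 0.9
  - 102 × 0.9 = 91.8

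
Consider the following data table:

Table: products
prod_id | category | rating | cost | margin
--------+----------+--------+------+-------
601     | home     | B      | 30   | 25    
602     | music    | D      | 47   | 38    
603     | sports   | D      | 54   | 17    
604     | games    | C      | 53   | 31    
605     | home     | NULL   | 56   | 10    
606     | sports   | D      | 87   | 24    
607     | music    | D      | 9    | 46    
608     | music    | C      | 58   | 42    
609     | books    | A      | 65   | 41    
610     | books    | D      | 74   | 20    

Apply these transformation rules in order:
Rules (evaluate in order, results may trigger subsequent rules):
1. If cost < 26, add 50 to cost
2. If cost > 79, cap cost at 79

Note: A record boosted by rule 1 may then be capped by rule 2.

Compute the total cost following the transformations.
575

Step 1: Apply rule 1 to records with cost < 26
  - 1 records get bonus of 50
  - Of these, 0 records then exceed 79 and get capped
Step 2: Apply rule 2 to records with cost > 79
  - 1 records (original) are capped
Step 3: Calculate final sum = 575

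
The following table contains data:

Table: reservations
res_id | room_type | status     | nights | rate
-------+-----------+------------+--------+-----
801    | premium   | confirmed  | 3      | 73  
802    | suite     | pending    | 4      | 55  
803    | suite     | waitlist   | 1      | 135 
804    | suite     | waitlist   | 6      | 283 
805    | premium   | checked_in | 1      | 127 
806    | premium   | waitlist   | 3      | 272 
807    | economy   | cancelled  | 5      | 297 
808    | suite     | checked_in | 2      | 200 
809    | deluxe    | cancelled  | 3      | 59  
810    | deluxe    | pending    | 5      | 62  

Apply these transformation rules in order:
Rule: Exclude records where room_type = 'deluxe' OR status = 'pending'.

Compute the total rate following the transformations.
1387

Step 1: Find records where room_type = 'deluxe' OR status = 'pending'
Step 2: 3 records match, summing to 176
Step 3: Original sum: 1563
Step 4: Remaining sum = 1563 - 176 = 1387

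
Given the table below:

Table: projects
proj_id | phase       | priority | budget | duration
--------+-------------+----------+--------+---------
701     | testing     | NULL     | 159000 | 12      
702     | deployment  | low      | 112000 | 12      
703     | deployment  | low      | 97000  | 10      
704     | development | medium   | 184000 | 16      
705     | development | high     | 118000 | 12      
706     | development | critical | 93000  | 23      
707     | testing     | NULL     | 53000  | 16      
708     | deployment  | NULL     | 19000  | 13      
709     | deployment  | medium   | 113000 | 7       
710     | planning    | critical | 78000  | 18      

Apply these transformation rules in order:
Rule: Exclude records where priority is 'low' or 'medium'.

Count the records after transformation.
6

Step 1: Count records to exclude
  - 2 (low) + 2 (medium) = 4 records
Step 2: Total records: 10
Step 3: Remaining = 10 - 4 = 6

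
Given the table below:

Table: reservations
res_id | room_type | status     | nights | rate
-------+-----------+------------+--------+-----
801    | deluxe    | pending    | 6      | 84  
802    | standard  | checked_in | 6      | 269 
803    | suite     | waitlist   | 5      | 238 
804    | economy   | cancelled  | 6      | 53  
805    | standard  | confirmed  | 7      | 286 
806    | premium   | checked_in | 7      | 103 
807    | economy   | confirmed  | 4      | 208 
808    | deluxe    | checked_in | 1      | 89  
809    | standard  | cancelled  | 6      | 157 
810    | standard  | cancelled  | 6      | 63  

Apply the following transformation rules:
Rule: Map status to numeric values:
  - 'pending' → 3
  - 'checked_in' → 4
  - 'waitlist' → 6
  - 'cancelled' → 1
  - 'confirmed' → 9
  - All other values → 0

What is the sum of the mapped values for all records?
42

Step 1: Apply mapping to each record
Step 2: Count by status:
  'pending': 1 records × 3 = 3
  'checked_in': 3 records × 4 = 12
  'waitlist': 1 records × 6 = 6
  'cancelled': 3 records × 1 = 3
  'confirmed': 2 records × 9 = 18
Step 3: Sum all mapped values = 42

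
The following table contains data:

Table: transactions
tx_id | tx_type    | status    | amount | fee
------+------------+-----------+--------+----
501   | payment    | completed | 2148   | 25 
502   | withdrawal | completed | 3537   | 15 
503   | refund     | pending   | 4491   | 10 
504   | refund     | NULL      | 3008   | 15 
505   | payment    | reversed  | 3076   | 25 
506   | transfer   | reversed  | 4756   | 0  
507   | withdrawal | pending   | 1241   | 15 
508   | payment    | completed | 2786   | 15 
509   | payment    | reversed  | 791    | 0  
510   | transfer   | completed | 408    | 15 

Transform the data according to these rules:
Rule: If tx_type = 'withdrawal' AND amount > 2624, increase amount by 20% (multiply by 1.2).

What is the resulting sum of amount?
26949.4

Step 1: Find records where tx_type = 'withdrawal' AND amount > 2624
Step 2: 1 records match, summing to 3537
Step 3: After multiplier: 3537 × 1.2 = 4244.4
Step 4: Unaffected records sum: 22705
Step 5: Final sum = 4244.4 + 22705 = 26949.4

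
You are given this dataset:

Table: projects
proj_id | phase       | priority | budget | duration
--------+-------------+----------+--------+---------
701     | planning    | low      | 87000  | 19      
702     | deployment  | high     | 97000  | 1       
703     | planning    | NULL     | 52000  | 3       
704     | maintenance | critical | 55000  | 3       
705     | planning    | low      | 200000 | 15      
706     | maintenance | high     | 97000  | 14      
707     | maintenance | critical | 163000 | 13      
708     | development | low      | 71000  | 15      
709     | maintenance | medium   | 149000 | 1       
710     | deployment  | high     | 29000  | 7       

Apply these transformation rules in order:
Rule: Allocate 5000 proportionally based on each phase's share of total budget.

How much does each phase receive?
deployment: 630.0, development: 355.0, maintenance: 2320.0, planning: 1695.0

Step 1: Calculate total budget = 1000000
Step 2: Calculate each phase's proportion:
  deployment: 126000/1000000 = 12.60% → 630.0
  development: 71000/1000000 = 7.10% → 355.0
  maintenance: 464000/1000000 = 46.40% → 2320.0
  planning: 339000/1000000 = 33.90% → 1695.0
Step 3: Verify: sum of allocations ≈ 5000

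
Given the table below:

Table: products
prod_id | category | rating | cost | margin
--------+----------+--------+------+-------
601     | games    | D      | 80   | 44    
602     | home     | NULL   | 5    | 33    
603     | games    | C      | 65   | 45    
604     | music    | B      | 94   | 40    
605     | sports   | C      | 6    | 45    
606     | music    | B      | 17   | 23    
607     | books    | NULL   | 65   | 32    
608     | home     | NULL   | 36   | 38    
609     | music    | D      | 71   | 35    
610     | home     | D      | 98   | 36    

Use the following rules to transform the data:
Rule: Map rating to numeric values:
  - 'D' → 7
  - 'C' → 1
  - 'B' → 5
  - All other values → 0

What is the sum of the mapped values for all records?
33

Step 1: Apply mapping to each record
Step 2: Count by status:
  'D': 3 records × 7 = 21
  'C': 2 records × 1 = 2
  'B': 2 records × 5 = 10
Step 3: Sum all mapped values = 33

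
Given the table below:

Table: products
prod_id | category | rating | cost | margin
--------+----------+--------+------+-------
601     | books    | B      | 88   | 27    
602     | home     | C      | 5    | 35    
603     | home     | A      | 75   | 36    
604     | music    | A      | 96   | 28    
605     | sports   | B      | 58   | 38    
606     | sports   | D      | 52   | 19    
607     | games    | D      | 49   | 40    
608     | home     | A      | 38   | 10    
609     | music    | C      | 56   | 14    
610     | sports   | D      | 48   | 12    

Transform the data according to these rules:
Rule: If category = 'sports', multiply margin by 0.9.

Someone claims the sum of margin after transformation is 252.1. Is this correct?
Yes, the result is correct.

Step 1: Calculate the correct sum after transformation
Step 2: Apply multiplier 0.9 to records where category = 'sports'
Step 3: Correct result = 252.1
Step 4: Claimed result = 252.1
Step 5: 252.1 = 252.1 ✓
Conclusion: The claimed result is correct.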